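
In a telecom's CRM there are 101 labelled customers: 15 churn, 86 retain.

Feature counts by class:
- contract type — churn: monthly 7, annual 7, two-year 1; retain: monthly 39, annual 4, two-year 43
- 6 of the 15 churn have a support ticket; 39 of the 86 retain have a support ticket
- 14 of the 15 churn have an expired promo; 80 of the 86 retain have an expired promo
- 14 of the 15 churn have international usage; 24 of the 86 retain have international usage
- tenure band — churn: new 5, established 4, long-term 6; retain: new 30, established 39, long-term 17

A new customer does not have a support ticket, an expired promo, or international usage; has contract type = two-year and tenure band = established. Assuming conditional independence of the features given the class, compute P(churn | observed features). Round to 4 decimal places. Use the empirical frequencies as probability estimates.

0.0013

churn: (15/101) × (1/15) × (9/15) × (1/15) × (1/15) × (4/15) ≈ 0.0000070407
retain: (86/101) × (43/86) × (47/86) × (6/86) × (62/86) × (39/86) ≈ 0.00530712
P(churn | x) = 0.0000070407 / 0.0053141607 ≈ 0.0013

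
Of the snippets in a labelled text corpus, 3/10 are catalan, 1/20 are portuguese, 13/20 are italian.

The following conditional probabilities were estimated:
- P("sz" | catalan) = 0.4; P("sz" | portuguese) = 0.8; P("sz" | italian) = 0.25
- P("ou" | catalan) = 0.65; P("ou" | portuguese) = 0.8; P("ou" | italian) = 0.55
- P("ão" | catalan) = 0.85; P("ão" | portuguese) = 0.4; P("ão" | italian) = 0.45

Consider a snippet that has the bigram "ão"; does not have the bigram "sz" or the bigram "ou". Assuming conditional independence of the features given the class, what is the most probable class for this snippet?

catalan: 0.3 × (1−0.4) × (1−0.65) × 0.85 = 0.05355
portuguese: 0.05 × (1−0.8) × (1−0.8) × 0.4 = 0.0008
italian: 0.65 × (1−0.25) × (1−0.55) × 0.45 = 0.09871875
Highest score → italian.

italian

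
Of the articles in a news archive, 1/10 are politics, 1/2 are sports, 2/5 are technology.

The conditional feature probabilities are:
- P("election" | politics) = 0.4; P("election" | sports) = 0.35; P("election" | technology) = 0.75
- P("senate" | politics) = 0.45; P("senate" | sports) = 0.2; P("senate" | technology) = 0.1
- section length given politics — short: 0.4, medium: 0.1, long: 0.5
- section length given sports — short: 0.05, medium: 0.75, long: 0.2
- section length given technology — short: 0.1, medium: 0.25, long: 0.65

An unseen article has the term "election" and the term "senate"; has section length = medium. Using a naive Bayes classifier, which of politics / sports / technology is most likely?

sports

politics: 0.1 × 0.4 × 0.45 × 0.1 = 0.0018
sports: 0.5 × 0.35 × 0.2 × 0.75 = 0.02625
technology: 0.4 × 0.75 × 0.1 × 0.25 = 0.0075
Highest score → sports.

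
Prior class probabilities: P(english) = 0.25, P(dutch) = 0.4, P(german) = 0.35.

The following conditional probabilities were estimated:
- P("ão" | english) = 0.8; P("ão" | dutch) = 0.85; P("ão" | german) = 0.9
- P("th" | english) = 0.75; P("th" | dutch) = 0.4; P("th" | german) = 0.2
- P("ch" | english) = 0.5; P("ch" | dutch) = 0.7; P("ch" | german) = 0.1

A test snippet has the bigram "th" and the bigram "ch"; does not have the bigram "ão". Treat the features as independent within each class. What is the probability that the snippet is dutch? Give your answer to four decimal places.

english: 0.25 × (1−0.8) × 0.75 × 0.5 = 0.01875
dutch: 0.4 × (1−0.85) × 0.4 × 0.7 = 0.0168
german: 0.35 × (1−0.9) × 0.2 × 0.1 = 0.0007
P(dutch | x) = 0.0168 / 0.03625 ≈ 0.4634

0.4634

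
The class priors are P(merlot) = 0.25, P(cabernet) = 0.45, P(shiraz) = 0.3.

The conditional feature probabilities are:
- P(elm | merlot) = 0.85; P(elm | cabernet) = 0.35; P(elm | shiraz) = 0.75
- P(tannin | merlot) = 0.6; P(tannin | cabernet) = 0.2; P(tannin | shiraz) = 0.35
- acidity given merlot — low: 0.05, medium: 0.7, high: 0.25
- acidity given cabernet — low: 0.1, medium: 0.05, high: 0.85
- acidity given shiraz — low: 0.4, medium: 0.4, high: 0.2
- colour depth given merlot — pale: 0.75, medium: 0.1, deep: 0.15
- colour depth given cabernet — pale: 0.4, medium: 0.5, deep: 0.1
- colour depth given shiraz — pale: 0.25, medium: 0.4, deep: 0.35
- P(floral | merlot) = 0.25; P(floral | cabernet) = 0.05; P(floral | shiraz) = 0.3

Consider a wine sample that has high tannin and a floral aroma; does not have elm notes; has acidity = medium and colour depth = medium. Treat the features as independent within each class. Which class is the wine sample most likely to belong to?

merlot: 0.25 × (1−0.85) × 0.6 × 0.7 × 0.1 × 0.25 = 0.00039375
cabernet: 0.45 × (1−0.35) × 0.2 × 0.05 × 0.5 × 0.05 = 0.000073125
shiraz: 0.3 × (1−0.75) × 0.35 × 0.4 × 0.4 × 0.3 = 0.00126
Highest score → shiraz.

shiraz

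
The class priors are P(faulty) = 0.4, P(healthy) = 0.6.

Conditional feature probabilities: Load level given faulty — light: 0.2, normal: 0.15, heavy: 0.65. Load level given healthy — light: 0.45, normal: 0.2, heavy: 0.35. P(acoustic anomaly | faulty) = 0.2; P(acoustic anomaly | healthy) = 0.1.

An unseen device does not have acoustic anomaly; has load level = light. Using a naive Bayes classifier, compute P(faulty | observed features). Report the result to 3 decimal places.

0.208

faulty: 0.4 × 0.2 × (1−0.2) = 0.064
healthy: 0.6 × 0.45 × (1−0.1) = 0.243
P(faulty | x) = 0.064 / 0.307 ≈ 0.208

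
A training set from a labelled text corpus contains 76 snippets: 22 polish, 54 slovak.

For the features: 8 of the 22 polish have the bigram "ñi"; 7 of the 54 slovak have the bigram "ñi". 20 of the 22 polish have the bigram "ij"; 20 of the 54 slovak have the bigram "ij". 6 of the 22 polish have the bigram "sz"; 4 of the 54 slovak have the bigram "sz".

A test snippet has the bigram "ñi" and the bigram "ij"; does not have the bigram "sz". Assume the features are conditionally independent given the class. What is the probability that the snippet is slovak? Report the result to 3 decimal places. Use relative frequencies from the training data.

polish: (22/76) × (8/22) × (20/22) × (16/22) ≈ 0.0695955
slovak: (54/76) × (7/54) × (20/54) × (50/54) ≈ 0.0315862
P(slovak | x) = 0.0315862 / 0.1011817 ≈ 0.312

0.312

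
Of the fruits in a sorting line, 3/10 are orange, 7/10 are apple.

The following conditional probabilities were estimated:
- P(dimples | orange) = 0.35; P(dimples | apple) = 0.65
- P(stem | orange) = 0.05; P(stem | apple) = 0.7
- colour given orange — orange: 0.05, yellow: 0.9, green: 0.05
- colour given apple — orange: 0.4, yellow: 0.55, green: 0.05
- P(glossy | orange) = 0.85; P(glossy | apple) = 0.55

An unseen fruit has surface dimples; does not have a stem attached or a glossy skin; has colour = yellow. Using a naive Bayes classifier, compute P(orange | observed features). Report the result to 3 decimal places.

orange: 0.3 × 0.35 × (1−0.05) × 0.9 × (1−0.85) = 0.01346625
apple: 0.7 × 0.65 × (1−0.7) × 0.55 × (1−0.55) = 0.03378375
P(orange | x) = 0.01346625 / 0.04725 ≈ 0.285

0.285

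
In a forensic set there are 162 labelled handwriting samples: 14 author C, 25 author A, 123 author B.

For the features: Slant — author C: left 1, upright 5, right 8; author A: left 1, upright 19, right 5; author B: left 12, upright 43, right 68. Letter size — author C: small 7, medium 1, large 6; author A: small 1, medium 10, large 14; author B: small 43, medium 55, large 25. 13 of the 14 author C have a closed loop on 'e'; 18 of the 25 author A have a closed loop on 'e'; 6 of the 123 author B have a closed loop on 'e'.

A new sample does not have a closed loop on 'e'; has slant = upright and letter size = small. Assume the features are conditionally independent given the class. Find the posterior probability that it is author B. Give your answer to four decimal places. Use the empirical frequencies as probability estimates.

0.9734

author C: (14/162) × (5/14) × (7/14) × (1/14) ≈ 0.00110229
author A: (25/162) × (19/25) × (1/25) × (7/25) ≈ 0.00131358
author B: (123/162) × (43/123) × (43/123) × (117/123) ≈ 0.0882668
P(author B | x) = 0.0882668 / 0.09068267 ≈ 0.9734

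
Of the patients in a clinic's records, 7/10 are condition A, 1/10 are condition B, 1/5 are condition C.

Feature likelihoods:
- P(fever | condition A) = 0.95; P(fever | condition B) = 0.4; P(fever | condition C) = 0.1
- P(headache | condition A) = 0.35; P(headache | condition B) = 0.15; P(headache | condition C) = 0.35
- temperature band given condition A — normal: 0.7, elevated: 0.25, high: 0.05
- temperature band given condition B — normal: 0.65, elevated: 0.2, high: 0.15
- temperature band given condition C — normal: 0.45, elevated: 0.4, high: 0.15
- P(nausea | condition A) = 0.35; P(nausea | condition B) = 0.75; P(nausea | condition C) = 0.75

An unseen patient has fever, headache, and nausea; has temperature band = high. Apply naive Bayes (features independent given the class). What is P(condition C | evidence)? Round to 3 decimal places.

condition A: 0.7 × 0.95 × 0.35 × 0.05 × 0.35 = 0.004073125
condition B: 0.1 × 0.4 × 0.15 × 0.15 × 0.75 = 0.000675
condition C: 0.2 × 0.1 × 0.35 × 0.15 × 0.75 = 0.0007875
P(condition C | x) = 0.0007875 / 0.005535625 ≈ 0.142

0.142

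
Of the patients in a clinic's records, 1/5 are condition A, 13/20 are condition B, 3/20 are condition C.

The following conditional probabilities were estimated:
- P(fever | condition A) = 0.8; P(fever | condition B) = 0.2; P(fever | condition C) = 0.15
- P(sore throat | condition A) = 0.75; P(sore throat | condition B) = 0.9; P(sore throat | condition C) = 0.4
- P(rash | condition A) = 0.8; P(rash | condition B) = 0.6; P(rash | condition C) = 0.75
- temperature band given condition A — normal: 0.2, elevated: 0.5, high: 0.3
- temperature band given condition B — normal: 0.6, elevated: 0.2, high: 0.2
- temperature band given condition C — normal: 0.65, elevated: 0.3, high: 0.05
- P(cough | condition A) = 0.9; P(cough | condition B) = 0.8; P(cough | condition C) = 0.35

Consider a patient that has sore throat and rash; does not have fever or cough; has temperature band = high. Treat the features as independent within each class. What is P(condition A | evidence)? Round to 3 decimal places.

0.055

condition A: 0.2 × (1−0.8) × 0.75 × 0.8 × 0.3 × (1−0.9) = 0.00072
condition B: 0.65 × (1−0.2) × 0.9 × 0.6 × 0.2 × (1−0.8) = 0.011232
condition C: 0.15 × (1−0.15) × 0.4 × 0.75 × 0.05 × (1−0.35) = 0.001243125
P(condition A | x) = 0.00072 / 0.013195125 ≈ 0.055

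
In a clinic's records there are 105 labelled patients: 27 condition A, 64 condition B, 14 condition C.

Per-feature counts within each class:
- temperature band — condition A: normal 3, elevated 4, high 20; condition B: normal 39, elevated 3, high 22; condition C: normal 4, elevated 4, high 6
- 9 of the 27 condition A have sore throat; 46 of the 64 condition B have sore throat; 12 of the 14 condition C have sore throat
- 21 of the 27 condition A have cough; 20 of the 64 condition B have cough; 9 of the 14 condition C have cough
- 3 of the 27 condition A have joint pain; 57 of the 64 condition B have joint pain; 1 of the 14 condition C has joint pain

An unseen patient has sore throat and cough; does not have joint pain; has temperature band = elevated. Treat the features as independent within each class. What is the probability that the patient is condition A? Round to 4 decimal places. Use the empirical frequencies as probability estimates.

0.3030

condition A: (27/105) × (4/27) × (9/27) × (21/27) × (24/27) ≈ 0.00877915
condition B: (64/105) × (3/64) × (46/64) × (20/64) × (7/64) = 0.000701904296875
condition C: (14/105) × (4/14) × (12/14) × (9/14) × (13/14) ≈ 0.0194919
P(condition A | x) = 0.00877915 / 0.028972954296875 ≈ 0.3030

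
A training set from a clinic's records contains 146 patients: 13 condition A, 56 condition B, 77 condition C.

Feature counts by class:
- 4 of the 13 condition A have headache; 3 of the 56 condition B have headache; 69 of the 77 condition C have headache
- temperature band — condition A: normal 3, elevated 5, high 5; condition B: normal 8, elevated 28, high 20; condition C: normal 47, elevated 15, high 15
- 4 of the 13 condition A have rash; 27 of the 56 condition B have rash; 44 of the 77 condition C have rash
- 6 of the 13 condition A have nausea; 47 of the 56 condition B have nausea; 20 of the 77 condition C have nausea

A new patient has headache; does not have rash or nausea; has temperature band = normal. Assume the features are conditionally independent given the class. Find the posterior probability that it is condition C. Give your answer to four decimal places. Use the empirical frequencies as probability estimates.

condition A: (13/146) × (4/13) × (3/13) × (9/13) × (7/13) ≈ 0.00235689
condition B: (56/146) × (3/56) × (8/56) × (29/56) × (9/56) ≈ 0.000244306
condition C: (77/146) × (69/77) × (47/77) × (33/77) × (57/77) ≈ 0.0915189
P(condition C | x) = 0.0915189 / 0.094120096 ≈ 0.9724

0.9724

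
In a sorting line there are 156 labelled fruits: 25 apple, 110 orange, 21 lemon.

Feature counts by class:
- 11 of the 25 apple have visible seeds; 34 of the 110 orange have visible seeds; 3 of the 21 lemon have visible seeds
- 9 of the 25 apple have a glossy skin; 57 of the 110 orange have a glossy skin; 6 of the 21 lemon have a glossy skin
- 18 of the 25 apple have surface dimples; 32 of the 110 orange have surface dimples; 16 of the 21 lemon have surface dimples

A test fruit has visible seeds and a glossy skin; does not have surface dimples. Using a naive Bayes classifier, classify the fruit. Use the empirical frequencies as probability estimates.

apple: (25/156) × (11/25) × (9/25) × (7/25) ≈ 0.00710769
orange: (110/156) × (34/110) × (57/110) × (78/110) ≈ 0.0800826
lemon: (21/156) × (3/21) × (6/21) × (5/21) ≈ 0.00130822
Highest score → orange.

orange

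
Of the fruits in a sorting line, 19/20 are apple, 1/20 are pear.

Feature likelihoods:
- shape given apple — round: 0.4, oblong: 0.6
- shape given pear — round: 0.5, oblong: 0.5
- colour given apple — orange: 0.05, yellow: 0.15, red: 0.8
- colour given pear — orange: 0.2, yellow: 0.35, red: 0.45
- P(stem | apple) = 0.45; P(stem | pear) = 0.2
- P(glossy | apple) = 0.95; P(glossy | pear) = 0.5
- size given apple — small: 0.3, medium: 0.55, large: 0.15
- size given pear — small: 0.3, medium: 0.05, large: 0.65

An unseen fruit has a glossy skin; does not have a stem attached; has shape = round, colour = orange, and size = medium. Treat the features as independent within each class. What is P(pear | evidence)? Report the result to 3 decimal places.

0.018

apple: 0.95 × 0.4 × 0.05 × (1−0.45) × 0.95 × 0.55 = 0.005460125
pear: 0.05 × 0.5 × 0.2 × (1−0.2) × 0.5 × 0.05 = 0.0001
P(pear | x) = 0.0001 / 0.005560125 ≈ 0.018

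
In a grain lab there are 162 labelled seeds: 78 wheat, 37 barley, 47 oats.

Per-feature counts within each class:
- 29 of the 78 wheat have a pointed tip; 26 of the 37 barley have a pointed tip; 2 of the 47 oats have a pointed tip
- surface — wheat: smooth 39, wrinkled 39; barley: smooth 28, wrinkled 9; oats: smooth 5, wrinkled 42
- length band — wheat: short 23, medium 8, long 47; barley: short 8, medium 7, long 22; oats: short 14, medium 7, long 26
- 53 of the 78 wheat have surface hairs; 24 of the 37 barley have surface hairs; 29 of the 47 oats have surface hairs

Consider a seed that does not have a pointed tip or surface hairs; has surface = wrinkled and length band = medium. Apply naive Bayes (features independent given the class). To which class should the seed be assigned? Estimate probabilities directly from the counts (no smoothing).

oats

wheat: (78/162) × (49/78) × (39/78) × (8/78) × (25/78) ≈ 0.00497155
barley: (37/162) × (11/37) × (9/37) × (7/37) × (13/37) ≈ 0.00109788
oats: (47/162) × (45/47) × (42/47) × (7/47) × (18/47) ≈ 0.0141587
Highest score → oats.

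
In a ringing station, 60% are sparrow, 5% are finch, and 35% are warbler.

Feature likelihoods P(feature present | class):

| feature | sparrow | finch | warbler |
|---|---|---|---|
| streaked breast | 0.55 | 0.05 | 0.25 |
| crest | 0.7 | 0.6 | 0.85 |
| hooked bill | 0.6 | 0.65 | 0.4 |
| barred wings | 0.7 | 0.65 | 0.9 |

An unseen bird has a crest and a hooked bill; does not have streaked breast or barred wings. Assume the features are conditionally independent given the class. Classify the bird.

sparrow: 0.6 × (1−0.55) × 0.7 × 0.6 × (1−0.7) = 0.03402
finch: 0.05 × (1−0.05) × 0.6 × 0.65 × (1−0.65) = 0.00648375
warbler: 0.35 × (1−0.25) × 0.85 × 0.4 × (1−0.9) = 0.008925
Highest score → sparrow.

sparrow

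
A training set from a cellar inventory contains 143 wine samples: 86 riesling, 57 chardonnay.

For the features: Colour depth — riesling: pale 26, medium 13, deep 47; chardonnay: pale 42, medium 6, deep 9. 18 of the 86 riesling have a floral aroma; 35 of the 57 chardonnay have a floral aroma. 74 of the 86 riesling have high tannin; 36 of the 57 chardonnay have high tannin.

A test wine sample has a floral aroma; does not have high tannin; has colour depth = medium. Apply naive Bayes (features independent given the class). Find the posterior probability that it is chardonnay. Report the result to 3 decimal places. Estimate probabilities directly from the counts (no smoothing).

riesling: (86/143) × (13/86) × (18/86) × (12/86) ≈ 0.002655
chardonnay: (57/143) × (6/57) × (35/57) × (21/57) ≈ 0.00949189
P(chardonnay | x) = 0.00949189 / 0.01214689 ≈ 0.781

0.781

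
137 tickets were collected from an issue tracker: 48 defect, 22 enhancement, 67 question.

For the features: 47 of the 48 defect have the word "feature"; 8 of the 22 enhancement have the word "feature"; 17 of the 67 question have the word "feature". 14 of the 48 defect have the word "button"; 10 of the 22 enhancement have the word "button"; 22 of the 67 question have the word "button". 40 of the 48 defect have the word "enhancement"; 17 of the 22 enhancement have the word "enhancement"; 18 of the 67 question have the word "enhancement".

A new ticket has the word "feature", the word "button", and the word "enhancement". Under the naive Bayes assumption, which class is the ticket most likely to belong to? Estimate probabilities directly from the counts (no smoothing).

defect

defect: (48/137) × (47/48) × (14/48) × (40/48) ≈ 0.083384
enhancement: (22/137) × (8/22) × (10/22) × (17/22) ≈ 0.0205103
question: (67/137) × (17/67) × (22/67) × (18/67) ≈ 0.0109465
Highest score → defect.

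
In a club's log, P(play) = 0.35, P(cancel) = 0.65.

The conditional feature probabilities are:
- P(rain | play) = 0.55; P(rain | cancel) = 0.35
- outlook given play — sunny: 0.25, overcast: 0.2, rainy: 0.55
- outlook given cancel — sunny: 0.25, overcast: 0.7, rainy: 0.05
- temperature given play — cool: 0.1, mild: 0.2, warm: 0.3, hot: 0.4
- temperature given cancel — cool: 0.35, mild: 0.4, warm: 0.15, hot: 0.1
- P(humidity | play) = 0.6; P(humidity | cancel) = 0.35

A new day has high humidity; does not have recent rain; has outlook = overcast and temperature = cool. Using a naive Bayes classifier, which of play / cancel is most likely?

cancel

play: 0.35 × (1−0.55) × 0.2 × 0.1 × 0.6 = 0.00189
cancel: 0.65 × (1−0.35) × 0.7 × 0.35 × 0.35 = 0.036229375
Highest score → cancel.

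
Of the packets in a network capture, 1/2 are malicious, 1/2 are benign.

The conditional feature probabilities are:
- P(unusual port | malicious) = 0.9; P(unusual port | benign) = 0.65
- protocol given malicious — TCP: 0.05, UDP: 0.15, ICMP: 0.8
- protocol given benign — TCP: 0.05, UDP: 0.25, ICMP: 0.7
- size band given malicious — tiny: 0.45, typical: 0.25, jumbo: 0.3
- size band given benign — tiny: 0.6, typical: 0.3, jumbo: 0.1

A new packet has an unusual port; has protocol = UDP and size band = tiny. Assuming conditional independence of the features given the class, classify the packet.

malicious: 0.5 × 0.9 × 0.15 × 0.45 = 0.030375
benign: 0.5 × 0.65 × 0.25 × 0.6 = 0.04875
Highest score → benign.

benign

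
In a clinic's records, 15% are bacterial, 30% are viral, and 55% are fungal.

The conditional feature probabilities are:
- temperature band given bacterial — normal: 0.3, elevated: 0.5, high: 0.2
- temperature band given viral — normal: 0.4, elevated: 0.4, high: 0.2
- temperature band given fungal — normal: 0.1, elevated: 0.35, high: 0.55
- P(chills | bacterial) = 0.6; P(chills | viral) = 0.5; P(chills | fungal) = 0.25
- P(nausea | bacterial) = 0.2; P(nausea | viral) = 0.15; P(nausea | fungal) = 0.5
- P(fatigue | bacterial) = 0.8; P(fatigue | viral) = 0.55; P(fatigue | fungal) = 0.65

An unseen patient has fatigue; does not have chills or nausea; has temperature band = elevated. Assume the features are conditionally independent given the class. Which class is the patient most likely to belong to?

bacterial: 0.15 × 0.5 × (1−0.6) × (1−0.2) × 0.8 = 0.0192
viral: 0.3 × 0.4 × (1−0.5) × (1−0.15) × 0.55 = 0.02805
fungal: 0.55 × 0.35 × (1−0.25) × (1−0.5) × 0.65 = 0.046921875
Highest score → fungal.

fungal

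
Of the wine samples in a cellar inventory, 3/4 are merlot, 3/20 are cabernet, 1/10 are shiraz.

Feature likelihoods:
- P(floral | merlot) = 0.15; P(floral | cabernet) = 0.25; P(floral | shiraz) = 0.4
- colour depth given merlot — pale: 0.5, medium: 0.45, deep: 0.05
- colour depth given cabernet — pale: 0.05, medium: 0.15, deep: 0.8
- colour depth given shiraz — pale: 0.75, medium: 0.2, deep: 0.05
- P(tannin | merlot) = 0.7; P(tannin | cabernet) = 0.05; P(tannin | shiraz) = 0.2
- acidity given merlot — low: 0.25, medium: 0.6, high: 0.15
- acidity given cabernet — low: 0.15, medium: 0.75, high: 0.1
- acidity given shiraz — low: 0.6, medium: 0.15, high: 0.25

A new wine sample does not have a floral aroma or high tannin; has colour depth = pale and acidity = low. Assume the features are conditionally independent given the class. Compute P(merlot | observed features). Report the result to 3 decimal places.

0.516

merlot: 0.75 × (1−0.15) × 0.5 × (1−0.7) × 0.25 = 0.02390625
cabernet: 0.15 × (1−0.25) × 0.05 × (1−0.05) × 0.15 = 0.0008015625
shiraz: 0.1 × (1−0.4) × 0.75 × (1−0.2) × 0.6 = 0.0216
P(merlot | x) = 0.02390625 / 0.0463078125 ≈ 0.516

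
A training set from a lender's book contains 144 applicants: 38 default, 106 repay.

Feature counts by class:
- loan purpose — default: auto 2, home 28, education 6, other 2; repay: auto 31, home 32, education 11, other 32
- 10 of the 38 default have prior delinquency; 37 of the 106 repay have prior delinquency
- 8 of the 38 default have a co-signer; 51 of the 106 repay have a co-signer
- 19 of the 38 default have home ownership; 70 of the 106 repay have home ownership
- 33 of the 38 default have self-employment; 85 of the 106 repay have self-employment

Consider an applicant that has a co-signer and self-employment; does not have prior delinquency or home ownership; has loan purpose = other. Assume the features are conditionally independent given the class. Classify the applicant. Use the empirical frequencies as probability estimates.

repay

default: (38/144) × (2/38) × (28/38) × (8/38) × (19/38) × (33/38) ≈ 0.000935511
repay: (106/144) × (32/106) × (69/106) × (51/106) × (36/106) × (85/106) ≈ 0.0189542
Highest score → repay.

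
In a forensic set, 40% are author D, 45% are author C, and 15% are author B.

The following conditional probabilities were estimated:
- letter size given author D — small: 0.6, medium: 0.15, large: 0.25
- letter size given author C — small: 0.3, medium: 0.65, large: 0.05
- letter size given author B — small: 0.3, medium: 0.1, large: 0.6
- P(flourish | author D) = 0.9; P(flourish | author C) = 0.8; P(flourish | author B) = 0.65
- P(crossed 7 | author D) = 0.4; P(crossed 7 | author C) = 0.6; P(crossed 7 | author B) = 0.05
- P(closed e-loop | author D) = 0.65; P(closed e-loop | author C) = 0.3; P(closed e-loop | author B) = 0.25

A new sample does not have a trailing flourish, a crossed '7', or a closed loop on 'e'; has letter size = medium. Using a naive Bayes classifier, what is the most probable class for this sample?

author C

author D: 0.4 × 0.15 × (1−0.9) × (1−0.4) × (1−0.65) = 0.00126
author C: 0.45 × 0.65 × (1−0.8) × (1−0.6) × (1−0.3) = 0.01638
author B: 0.15 × 0.1 × (1−0.65) × (1−0.05) × (1−0.25) = 0.003740625
Highest score → author C.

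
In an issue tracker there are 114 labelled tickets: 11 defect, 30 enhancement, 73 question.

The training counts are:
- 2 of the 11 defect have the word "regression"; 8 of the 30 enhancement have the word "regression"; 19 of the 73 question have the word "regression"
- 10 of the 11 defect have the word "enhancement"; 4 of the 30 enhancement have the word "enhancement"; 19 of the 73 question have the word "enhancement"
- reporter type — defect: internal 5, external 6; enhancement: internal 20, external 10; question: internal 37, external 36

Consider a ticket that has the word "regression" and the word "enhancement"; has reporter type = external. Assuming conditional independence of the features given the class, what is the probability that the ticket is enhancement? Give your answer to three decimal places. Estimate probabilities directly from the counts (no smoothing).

0.094

defect: (11/114) × (2/11) × (10/11) × (6/11) ≈ 0.00869943
enhancement: (30/114) × (8/30) × (4/30) × (10/30) ≈ 0.00311891
question: (73/114) × (19/73) × (19/73) × (36/73) ≈ 0.0213924
P(enhancement | x) = 0.00311891 / 0.03321074 ≈ 0.094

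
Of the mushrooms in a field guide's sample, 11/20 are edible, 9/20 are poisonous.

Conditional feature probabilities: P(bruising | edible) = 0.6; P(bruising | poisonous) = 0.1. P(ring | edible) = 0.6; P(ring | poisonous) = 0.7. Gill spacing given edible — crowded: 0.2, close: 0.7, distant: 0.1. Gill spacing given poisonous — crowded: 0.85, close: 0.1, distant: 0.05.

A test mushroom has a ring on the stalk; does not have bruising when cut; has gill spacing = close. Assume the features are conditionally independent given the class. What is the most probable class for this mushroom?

edible: 0.55 × (1−0.6) × 0.6 × 0.7 = 0.0924
poisonous: 0.45 × (1−0.1) × 0.7 × 0.1 = 0.02835
Highest score → edible.

edible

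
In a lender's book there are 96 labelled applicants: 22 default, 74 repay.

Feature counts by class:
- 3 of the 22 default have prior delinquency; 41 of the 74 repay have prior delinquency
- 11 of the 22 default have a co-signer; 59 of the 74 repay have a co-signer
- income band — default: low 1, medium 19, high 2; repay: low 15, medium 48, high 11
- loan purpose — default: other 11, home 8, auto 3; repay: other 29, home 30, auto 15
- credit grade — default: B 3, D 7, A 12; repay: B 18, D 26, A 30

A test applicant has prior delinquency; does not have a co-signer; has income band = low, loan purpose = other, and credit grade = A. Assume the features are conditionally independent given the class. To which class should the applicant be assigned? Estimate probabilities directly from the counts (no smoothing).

default: (22/96) × (3/22) × (11/22) × (1/22) × (11/22) × (12/22) ≈ 0.000193698
repay: (74/96) × (41/74) × (15/74) × (15/74) × (29/74) × (30/74) ≈ 0.00278797
Highest score → repay.

repay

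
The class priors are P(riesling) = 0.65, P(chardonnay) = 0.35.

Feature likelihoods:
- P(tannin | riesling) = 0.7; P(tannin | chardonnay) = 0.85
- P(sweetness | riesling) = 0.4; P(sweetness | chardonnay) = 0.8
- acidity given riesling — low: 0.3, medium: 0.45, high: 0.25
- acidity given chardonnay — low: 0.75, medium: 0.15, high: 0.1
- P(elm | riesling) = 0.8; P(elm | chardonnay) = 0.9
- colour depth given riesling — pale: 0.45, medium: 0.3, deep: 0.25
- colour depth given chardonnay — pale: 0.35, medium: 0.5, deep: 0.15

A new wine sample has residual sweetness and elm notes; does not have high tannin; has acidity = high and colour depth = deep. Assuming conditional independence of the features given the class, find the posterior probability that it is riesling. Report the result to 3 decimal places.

0.873

riesling: 0.65 × (1−0.7) × 0.4 × 0.25 × 0.8 × 0.25 = 0.0039
chardonnay: 0.35 × (1−0.85) × 0.8 × 0.1 × 0.9 × 0.15 = 0.000567
P(riesling | x) = 0.0039 / 0.004467 ≈ 0.873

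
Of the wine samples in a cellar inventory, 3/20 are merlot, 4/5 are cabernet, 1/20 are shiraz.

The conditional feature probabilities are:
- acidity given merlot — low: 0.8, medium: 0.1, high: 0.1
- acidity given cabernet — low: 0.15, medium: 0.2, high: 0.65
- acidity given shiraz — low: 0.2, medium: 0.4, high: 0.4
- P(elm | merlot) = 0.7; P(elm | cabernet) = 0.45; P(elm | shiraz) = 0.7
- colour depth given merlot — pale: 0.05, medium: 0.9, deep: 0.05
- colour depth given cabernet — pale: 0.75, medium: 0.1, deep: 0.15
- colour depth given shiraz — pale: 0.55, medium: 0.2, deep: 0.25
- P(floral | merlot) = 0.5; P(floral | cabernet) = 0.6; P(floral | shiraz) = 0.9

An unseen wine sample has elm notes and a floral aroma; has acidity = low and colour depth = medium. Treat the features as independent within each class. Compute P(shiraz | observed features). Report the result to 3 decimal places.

0.030

merlot: 0.15 × 0.8 × 0.7 × 0.9 × 0.5 = 0.0378
cabernet: 0.8 × 0.15 × 0.45 × 0.1 × 0.6 = 0.00324
shiraz: 0.05 × 0.2 × 0.7 × 0.2 × 0.9 = 0.00126
P(shiraz | x) = 0.00126 / 0.0423 ≈ 0.030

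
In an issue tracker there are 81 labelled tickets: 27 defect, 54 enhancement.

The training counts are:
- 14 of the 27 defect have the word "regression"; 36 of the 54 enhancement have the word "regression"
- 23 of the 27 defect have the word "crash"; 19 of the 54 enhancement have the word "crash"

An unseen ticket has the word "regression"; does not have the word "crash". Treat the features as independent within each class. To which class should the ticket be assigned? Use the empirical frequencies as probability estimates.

enhancement

defect: (27/81) × (14/27) × (4/27) ≈ 0.0256059
enhancement: (54/81) × (36/54) × (35/54) ≈ 0.288066
Highest score → enhancement.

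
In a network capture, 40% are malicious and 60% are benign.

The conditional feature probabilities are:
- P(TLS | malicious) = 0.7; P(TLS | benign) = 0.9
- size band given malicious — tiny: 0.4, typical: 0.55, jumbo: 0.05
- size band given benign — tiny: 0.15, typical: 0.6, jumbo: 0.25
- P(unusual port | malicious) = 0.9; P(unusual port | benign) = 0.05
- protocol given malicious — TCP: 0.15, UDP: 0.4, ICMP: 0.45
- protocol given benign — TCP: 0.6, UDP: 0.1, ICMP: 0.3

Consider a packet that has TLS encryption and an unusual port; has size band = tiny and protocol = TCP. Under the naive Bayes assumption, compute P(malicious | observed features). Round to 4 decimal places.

malicious: 0.4 × 0.7 × 0.4 × 0.9 × 0.15 = 0.01512
benign: 0.6 × 0.9 × 0.15 × 0.05 × 0.6 = 0.00243
P(malicious | x) = 0.01512 / 0.01755 ≈ 0.8615

0.8615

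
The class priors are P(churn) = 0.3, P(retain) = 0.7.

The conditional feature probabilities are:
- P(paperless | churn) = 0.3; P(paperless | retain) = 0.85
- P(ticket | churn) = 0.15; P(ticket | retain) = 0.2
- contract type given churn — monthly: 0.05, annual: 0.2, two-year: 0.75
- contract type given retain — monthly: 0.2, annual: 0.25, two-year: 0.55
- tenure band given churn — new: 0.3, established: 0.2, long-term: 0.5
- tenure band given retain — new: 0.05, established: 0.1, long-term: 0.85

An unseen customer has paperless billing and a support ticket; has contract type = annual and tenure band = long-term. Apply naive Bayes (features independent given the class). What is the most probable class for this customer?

retain

churn: 0.3 × 0.3 × 0.15 × 0.2 × 0.5 = 0.00135
retain: 0.7 × 0.85 × 0.2 × 0.25 × 0.85 = 0.0252875
Highest score → retain.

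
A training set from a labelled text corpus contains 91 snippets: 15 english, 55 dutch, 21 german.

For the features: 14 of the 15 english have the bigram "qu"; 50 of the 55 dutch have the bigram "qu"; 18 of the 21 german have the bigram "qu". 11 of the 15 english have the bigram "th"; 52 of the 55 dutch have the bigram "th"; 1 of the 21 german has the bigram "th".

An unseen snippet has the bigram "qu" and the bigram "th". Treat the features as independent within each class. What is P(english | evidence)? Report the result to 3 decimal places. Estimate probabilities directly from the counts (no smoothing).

0.176

english: (15/91) × (14/15) × (11/15) ≈ 0.112821
dutch: (55/91) × (50/55) × (52/55) ≈ 0.519481
german: (21/91) × (18/21) × (1/21) ≈ 0.00941915
P(english | x) = 0.112821 / 0.64172115 ≈ 0.176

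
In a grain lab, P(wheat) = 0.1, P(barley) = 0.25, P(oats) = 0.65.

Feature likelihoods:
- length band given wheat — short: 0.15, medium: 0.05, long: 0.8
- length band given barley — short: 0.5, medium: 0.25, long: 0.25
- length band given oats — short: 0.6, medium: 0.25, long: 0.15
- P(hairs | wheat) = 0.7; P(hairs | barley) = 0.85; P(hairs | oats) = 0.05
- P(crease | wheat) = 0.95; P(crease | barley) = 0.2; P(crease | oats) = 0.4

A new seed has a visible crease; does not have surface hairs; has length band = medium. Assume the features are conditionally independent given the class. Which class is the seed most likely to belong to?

oats

wheat: 0.1 × 0.05 × (1−0.7) × 0.95 = 0.001425
barley: 0.25 × 0.25 × (1−0.85) × 0.2 = 0.001875
oats: 0.65 × 0.25 × (1−0.05) × 0.4 = 0.06175
Highest score → oats.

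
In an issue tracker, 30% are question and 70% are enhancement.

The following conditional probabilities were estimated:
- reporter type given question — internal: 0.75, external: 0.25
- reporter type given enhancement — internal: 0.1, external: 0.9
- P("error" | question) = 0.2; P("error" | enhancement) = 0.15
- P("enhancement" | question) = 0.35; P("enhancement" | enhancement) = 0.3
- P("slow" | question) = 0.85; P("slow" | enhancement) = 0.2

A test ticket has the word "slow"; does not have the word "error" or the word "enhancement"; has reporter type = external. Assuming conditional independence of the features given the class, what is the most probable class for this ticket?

enhancement

question: 0.3 × 0.25 × (1−0.2) × (1−0.35) × 0.85 = 0.03315
enhancement: 0.7 × 0.9 × (1−0.15) × (1−0.3) × 0.2 = 0.07497
Highest score → enhancement.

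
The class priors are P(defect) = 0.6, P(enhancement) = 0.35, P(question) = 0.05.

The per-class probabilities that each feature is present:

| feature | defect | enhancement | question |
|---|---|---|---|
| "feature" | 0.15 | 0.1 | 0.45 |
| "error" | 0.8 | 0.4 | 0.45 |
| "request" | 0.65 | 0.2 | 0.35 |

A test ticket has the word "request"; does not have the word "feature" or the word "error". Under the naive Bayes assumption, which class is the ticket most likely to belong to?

defect: 0.6 × (1−0.15) × (1−0.8) × 0.65 = 0.0663
enhancement: 0.35 × (1−0.1) × (1−0.4) × 0.2 = 0.0378
question: 0.05 × (1−0.45) × (1−0.45) × 0.35 = 0.00529375
Highest score → defect.

defect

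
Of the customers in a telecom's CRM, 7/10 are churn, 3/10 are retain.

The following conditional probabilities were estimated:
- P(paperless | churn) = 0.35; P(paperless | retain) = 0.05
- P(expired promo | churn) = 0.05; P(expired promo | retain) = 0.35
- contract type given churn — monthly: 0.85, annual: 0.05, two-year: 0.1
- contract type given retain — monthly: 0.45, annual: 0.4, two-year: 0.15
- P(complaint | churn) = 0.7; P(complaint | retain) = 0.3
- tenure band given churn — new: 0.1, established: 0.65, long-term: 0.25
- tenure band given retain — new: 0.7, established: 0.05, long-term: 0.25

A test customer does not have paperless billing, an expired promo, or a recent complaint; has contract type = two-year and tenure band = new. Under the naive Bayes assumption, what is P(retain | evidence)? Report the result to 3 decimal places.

0.913

churn: 0.7 × (1−0.35) × (1−0.05) × 0.1 × (1−0.7) × 0.1 = 0.00129675
retain: 0.3 × (1−0.05) × (1−0.35) × 0.15 × (1−0.3) × 0.7 = 0.013615875
P(retain | x) = 0.013615875 / 0.014912625 ≈ 0.913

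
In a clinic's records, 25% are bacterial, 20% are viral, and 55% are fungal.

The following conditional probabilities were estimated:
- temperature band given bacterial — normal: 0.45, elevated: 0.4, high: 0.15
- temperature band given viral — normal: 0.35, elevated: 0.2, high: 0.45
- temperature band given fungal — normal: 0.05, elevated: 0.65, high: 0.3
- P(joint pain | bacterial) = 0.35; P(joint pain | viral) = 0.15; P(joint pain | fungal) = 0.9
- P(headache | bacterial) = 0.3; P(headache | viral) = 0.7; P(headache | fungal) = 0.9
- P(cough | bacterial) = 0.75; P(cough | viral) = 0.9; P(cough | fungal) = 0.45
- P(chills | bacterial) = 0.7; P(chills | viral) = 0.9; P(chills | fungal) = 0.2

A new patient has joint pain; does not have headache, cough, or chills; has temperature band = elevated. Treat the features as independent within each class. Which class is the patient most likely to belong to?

bacterial: 0.25 × 0.4 × 0.35 × (1−0.3) × (1−0.75) × (1−0.7) = 0.0018375
viral: 0.2 × 0.2 × 0.15 × (1−0.7) × (1−0.9) × (1−0.9) = 0.000018
fungal: 0.55 × 0.65 × 0.9 × (1−0.9) × (1−0.45) × (1−0.2) = 0.014157
Highest score → fungal.

fungal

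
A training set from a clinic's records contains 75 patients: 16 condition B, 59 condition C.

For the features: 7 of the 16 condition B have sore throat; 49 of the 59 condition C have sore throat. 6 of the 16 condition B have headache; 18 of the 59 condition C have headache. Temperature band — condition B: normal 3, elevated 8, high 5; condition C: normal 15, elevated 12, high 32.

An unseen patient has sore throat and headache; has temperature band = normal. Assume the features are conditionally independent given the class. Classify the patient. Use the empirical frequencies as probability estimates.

condition B: (16/75) × (7/16) × (6/16) × (3/16) = 0.0065625
condition C: (59/75) × (49/59) × (18/59) × (15/59) ≈ 0.0506751
Highest score → condition C.

condition C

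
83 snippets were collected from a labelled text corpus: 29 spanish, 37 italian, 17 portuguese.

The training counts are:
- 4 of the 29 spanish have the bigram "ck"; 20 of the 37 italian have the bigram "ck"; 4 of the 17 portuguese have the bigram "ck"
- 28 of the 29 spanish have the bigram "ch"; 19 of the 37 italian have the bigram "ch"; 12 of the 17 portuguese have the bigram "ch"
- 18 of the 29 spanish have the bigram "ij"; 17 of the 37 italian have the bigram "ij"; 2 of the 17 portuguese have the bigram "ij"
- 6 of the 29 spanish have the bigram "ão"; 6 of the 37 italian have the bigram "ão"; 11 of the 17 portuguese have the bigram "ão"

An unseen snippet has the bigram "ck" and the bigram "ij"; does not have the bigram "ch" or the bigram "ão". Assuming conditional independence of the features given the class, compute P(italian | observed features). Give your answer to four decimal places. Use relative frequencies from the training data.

spanish: (29/83) × (4/29) × (1/29) × (18/29) × (23/29) ≈ 0.000818066
italian: (37/83) × (20/37) × (18/37) × (17/37) × (31/37) ≈ 0.0451263
portuguese: (17/83) × (4/17) × (5/17) × (2/17) × (6/17) ≈ 0.000588554
P(italian | x) = 0.0451263 / 0.04653292 ≈ 0.9698

0.9698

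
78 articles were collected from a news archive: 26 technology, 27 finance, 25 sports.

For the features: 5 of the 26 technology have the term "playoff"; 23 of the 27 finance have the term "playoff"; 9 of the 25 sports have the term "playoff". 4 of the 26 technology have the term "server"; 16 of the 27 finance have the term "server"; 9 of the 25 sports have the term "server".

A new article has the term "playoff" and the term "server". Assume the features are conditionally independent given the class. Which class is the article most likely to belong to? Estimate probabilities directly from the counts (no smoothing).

technology: (26/78) × (5/26) × (4/26) ≈ 0.00986193
finance: (27/78) × (23/27) × (16/27) ≈ 0.174739
sports: (25/78) × (9/25) × (9/25) ≈ 0.0415385
Highest score → finance.

finance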